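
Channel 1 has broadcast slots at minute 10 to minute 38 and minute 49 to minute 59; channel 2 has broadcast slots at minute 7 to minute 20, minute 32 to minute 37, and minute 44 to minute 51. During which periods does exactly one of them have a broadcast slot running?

A but not B: minute 20 to minute 32, minute 37 to minute 38, minute 51 to minute 59.
B but not A: minute 7 to minute 10, minute 44 to minute 49.
Combining gives A △ B.

minute 7 to minute 10, minute 20 to minute 32, minute 37 to minute 38, minute 44 to minute 49, minute 51 to minute 59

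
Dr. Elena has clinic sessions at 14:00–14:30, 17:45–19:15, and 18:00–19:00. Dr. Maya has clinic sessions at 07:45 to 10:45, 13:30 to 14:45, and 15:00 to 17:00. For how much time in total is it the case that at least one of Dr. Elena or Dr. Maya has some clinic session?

7 h 45 min

First set merges to 14:00-14:30, 17:45-19:15.
A ∪ B = 07:45-10:45, 13:30-14:45, 15:00-17:00, 17:45-19:15.
Total: 3 h + 1 h 15 min + 2 h + 1 h 30 min = 7 h 45 min.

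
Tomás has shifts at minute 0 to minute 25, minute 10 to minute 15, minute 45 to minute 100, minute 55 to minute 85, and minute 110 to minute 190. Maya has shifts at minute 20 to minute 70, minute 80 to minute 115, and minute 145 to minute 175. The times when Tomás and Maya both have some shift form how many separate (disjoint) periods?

First set merges to minute 0 to minute 25, minute 45 to minute 100, minute 110 to minute 190.
A ∩ B = minute 20 to minute 25, minute 45 to minute 70, minute 80 to minute 100, minute 110 to minute 115, minute 145 to minute 175.
That is 5 disjoint pieces.

5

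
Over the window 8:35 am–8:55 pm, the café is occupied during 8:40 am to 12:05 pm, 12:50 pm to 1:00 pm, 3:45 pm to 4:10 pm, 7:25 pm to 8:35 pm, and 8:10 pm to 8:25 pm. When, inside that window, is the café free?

8:35 am–8:40 am, 12:05 pm–12:50 pm, 1:00 pm–3:45 pm, 4:10 pm–7:25 pm, 8:35 pm–8:55 pm

After merging, the occupied span is 8:40 am–12:05 pm, 12:50 pm–1:00 pm, 3:45 pm–4:10 pm, 7:25 pm–8:35 pm.
Complement within 8:35 am–8:55 pm: 8:35 am–8:40 am, 12:05 pm–12:50 pm, 1:00 pm–3:45 pm, 4:10 pm–7:25 pm, 8:35 pm–8:55 pm.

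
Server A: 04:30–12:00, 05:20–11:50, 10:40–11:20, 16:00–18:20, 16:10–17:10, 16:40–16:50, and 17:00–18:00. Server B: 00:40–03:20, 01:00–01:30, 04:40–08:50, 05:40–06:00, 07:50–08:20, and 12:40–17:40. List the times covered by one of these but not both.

00:40-03:20, 04:30-04:40, 08:50-12:00, 12:40-16:00, 17:40-18:20

First set merges to 04:30-12:00, 16:00-18:20.
Second set merges to 00:40-03:20, 04:40-08:50, 12:40-17:40.
A \ B = 04:30-04:40, 08:50-12:00, 17:40-18:20.
B \ A = 00:40-03:20, 12:40-16:00.
Union of the two gives the symmetric difference.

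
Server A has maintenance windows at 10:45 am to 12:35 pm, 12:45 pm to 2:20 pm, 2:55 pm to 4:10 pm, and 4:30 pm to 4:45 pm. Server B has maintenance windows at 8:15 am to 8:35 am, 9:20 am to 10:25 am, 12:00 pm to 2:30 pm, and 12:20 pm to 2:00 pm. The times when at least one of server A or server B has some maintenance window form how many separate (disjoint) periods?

B, merged: 8:15 am–8:35 am, 9:20 am–10:25 am, 12:00 pm–2:30 pm.
A ∪ B = 8:15 am–8:35 am, 9:20 am–10:25 am, 10:45 am–2:30 pm, 2:55 pm–4:10 pm, 4:30 pm–4:45 pm.
That is 5 disjoint pieces.

5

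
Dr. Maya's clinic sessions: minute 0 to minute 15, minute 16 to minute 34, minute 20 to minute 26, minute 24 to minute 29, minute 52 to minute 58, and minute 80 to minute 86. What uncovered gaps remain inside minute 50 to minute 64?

minute 50 to minute 52, minute 58 to minute 64

The merged coverage is minute 0 to minute 15, minute 16 to minute 34, minute 52 to minute 58, minute 80 to minute 86.
Uncovered inside minute 50 to minute 64: minute 50 to minute 52, minute 58 to minute 64.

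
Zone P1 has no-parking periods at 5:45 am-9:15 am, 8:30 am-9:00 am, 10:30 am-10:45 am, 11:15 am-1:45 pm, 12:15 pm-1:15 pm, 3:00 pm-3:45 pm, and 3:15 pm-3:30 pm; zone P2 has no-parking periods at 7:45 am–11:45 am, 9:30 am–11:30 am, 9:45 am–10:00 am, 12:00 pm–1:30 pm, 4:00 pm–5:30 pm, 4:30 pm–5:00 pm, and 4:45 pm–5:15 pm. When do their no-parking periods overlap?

Merge the first list: 5:45 am–9:15 am, 10:30 am–10:45 am, 11:15 am–1:45 pm, 3:00 pm–3:45 pm.
Merge the second list: 7:45 am–11:45 am, 12:00 pm–1:30 pm, 4:00 pm–5:30 pm.
5:45 am–9:15 am ∩ B → 7:45 am–9:15 am.
10:30 am–10:45 am ∩ B → 10:30 am–10:45 am.
11:15 am–1:45 pm ∩ B → 11:15 am–11:45 am, 12:00 pm–1:30 pm.
3:00 pm–3:45 pm meets no B interval.

7:45 am–9:15 am, 10:30 am–10:45 am, 11:15 am–11:45 am, 12:00 pm–1:30 pm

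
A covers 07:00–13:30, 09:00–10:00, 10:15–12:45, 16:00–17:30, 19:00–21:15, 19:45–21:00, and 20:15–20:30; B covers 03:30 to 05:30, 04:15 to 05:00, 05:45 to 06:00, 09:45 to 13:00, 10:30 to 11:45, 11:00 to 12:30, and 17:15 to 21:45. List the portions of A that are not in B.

First set merges to 07:00–13:30, 16:00–17:30, 19:00–21:15.
Second set merges to 03:30–05:30, 05:45–06:00, 09:45–13:00, 17:15–21:45.
07:00–13:30 \ B = 07:00–09:45, 13:00–13:30.
16:00–17:30 \ B = 16:00–17:15.
19:00–21:15: entirely removed.

07:00–09:45, 13:00–13:30, 16:00–17:15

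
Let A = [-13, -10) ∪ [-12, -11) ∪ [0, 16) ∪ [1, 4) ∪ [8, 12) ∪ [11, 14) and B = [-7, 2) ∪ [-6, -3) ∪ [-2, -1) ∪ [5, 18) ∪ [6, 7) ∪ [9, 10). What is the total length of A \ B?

A, merged: [-13, -10), [0, 16).
B, merged: [-7, 2), [5, 18).
A \ B = [-13, -10), [2, 5).
Total: 3 + 3 = 6.

6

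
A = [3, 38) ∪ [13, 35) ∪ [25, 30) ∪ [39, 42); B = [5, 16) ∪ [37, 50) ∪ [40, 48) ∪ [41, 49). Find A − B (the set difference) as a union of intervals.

[3, 5) ∪ [16, 37)

Merge the first list: [3, 38), [39, 42).
Merge the second list: [5, 16), [37, 50).
[3, 38) \ B = [3, 5), [16, 37).
[39, 42): entirely removed.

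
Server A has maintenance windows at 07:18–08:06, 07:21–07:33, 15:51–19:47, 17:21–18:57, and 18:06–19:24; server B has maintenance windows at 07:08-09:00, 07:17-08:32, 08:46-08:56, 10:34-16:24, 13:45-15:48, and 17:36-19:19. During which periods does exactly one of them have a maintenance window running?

07:08–07:18, 08:06–09:00, 10:34–15:51, 16:24–17:36, 19:19–19:47

First set merges to 07:18–08:06, 15:51–19:47.
Second set merges to 07:08–09:00, 10:34–16:24, 17:36–19:19.
A \ B = 16:24–17:36, 19:19–19:47.
B \ A = 07:08–07:18, 08:06–09:00, 10:34–15:51.
Union of the two gives the symmetric difference.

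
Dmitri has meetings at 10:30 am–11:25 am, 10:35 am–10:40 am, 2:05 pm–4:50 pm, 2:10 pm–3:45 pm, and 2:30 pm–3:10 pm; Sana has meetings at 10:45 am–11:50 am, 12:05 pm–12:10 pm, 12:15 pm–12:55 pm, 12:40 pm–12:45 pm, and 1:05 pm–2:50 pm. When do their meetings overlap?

10:45 am–11:25 am, 2:05 pm–2:50 pm

Merge the first list: 10:30 am–11:25 am, 2:05 pm–4:50 pm.
Merge the second list: 10:45 am–11:50 am, 12:05 pm–12:10 pm, 12:15 pm–12:55 pm, 1:05 pm–2:50 pm.
10:30 am–11:25 am meets the second set on 10:45 am–11:25 am.
2:05 pm–4:50 pm meets the second set on 2:05 pm–2:50 pm.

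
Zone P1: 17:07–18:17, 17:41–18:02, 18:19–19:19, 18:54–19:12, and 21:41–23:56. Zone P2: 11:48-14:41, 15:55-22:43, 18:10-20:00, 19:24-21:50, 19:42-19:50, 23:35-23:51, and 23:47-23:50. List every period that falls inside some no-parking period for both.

Merge the first list: 17:07–18:17, 18:19–19:19, 21:41–23:56.
Merge the second list: 11:48–14:41, 15:55–22:43, 23:35–23:51.
17:07–18:17 overlaps B on 17:07–18:17.
18:19–19:19 overlaps B on 18:19–19:19.
21:41–23:56 overlaps B on 21:41–22:43, 23:35–23:51.

17:07–18:17, 18:19–19:19, 21:41–22:43, 23:35–23:51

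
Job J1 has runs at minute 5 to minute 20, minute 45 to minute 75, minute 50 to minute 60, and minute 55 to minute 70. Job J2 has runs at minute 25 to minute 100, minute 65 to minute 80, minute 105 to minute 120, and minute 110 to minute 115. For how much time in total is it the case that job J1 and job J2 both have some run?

A, merged: minute 5 to minute 20, minute 45 to minute 75.
B, merged: minute 25 to minute 100, minute 105 to minute 120.
A ∩ B = minute 45 to minute 75.
Total: 30 minutes.

30 minutes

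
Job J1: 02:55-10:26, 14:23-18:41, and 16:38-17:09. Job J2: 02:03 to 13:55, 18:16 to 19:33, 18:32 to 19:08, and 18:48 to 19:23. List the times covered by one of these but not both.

First set merges to 02:55–10:26, 14:23–18:41.
Second set merges to 02:03–13:55, 18:16–19:33.
A but not B: 14:23–18:16.
B but not A: 02:03–02:55, 10:26–13:55, 18:41–19:33.
Combining gives A △ B.

02:03–02:55, 10:26–13:55, 14:23–18:16, 18:41–19:33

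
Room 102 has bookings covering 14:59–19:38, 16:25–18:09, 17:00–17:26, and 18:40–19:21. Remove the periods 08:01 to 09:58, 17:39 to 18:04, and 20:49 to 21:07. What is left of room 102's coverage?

14:59–17:39, 18:04–19:38

Merge the first list: 14:59–19:38.
14:59–19:38 with B removed leaves 14:59–17:39, 18:04–19:38.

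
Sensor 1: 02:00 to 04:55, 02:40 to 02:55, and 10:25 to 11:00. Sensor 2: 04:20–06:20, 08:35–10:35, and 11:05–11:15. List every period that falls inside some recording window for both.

A, merged: 02:00–04:55, 10:25–11:00.
02:00–04:55 ∩ B → 04:20–04:55.
10:25–11:00 ∩ B → 10:25–10:35.

04:20–04:55, 10:25–10:35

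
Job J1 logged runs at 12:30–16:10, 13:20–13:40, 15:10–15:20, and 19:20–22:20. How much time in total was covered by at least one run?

6 h 40 min

Merged: 12:30-16:10, 19:20-22:20.
Lengths: 3 h 40 min + 3 h = 6 h 40 min.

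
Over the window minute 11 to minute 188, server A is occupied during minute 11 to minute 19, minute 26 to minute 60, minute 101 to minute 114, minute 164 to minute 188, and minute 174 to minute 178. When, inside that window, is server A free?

The merged coverage is minute 11 to minute 19, minute 26 to minute 60, minute 101 to minute 114, minute 164 to minute 188.
Gaps within minute 11 to minute 188: minute 19 to minute 26, minute 60 to minute 101, minute 114 to minute 164.

minute 19 to minute 26, minute 60 to minute 101, minute 114 to minute 164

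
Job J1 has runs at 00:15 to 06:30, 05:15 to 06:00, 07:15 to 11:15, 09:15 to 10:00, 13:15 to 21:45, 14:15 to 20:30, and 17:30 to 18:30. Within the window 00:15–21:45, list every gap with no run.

06:30-07:15, 11:15-13:15

After merging, the occupied span is 00:15-06:30, 07:15-11:15, 13:15-21:45.
Gaps within 00:15-21:45: 06:30-07:15, 11:15-13:15.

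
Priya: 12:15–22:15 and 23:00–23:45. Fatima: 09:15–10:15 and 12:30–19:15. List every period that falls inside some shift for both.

12:15–22:15 ∩ B → 12:30–19:15.
23:00–23:45 meets no B interval.

12:30–19:15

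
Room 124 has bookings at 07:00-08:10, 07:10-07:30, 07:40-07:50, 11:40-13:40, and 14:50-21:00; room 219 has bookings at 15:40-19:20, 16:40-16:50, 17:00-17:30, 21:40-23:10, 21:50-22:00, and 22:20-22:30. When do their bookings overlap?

Merge the first list: 07:00–08:10, 11:40–13:40, 14:50–21:00.
Merge the second list: 15:40–19:20, 21:40–23:10.
07:00–08:10 falls entirely outside B.
11:40–13:40 falls entirely outside B.
14:50–21:00 overlaps B on 15:40–19:20.

15:40–19:20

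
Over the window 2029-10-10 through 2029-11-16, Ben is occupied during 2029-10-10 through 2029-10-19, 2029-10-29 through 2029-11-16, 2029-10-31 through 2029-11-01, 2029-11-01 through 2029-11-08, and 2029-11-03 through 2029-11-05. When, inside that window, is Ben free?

The merged coverage is 2029-10-10 through 2029-10-19, 2029-10-29 through 2029-11-16.
Gaps within 2029-10-10 through 2029-11-16: 2029-10-20 through 2029-10-28.

2029-10-20 through 2029-10-28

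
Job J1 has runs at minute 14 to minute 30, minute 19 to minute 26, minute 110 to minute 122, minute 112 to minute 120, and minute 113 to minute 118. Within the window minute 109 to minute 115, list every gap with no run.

minute 109 to minute 110

The merged coverage is minute 14 to minute 30, minute 110 to minute 122.
Gaps within minute 109 to minute 115: minute 109 to minute 110.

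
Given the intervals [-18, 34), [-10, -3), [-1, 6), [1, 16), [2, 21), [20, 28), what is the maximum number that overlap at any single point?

Sweep endpoints in order; track running count of active intervals.
Peak of 4 reached at 2.

4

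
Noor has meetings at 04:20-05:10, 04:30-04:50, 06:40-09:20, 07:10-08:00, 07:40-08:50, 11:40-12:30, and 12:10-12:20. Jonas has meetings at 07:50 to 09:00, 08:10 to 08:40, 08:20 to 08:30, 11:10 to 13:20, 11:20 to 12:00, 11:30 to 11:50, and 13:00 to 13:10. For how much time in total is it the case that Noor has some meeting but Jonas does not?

2 h 20 min

A, merged: 04:20-05:10, 06:40-09:20, 11:40-12:30.
B, merged: 07:50-09:00, 11:10-13:20.
A \ B = 04:20-05:10, 06:40-07:50, 09:00-09:20.
Total: 50 min + 1 h 10 min + 20 min = 2 h 20 min.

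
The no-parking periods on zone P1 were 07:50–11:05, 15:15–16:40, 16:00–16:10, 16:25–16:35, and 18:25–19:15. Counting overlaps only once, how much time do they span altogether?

Merged: 07:50–11:05, 15:15–16:40, 18:25–19:15.
Lengths: 3 h 15 min + 1 h 25 min + 50 min = 5 h 30 min.

5 h 30 min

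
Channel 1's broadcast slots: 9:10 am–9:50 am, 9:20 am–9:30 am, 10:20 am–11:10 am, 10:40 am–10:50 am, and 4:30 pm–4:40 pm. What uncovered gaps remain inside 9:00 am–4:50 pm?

After merging, the occupied span is 9:10 am-9:50 am, 10:20 am-11:10 am, 4:30 pm-4:40 pm.
Uncovered inside 9:00 am-4:50 pm: 9:00 am-9:10 am, 9:50 am-10:20 am, 11:10 am-4:30 pm, 4:40 pm-4:50 pm.

9:00 am-9:10 am, 9:50 am-10:20 am, 11:10 am-4:30 pm, 4:40 pm-4:50 pm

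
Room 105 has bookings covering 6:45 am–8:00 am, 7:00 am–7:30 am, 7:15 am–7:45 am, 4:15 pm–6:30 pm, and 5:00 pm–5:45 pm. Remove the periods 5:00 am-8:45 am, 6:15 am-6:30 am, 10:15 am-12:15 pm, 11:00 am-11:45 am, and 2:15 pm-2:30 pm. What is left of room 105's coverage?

A, merged: 6:45 am-8:00 am, 4:15 pm-6:30 pm.
B, merged: 5:00 am-8:45 am, 10:15 am-12:15 pm, 2:15 pm-2:30 pm.
6:45 am-8:00 am: entirely removed.
4:15 pm-6:30 pm: nothing removed.

4:15 pm-6:30 pm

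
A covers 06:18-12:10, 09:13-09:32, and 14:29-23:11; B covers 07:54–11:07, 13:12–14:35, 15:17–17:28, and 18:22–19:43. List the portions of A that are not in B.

06:18–07:54, 11:07–12:10, 14:35–15:17, 17:28–18:22, 19:43–23:11

A, merged: 06:18–12:10, 14:29–23:11.
06:18–12:10 minus B → 06:18–07:54, 11:07–12:10.
14:29–23:11 minus B → 14:35–15:17, 17:28–18:22, 19:43–23:11.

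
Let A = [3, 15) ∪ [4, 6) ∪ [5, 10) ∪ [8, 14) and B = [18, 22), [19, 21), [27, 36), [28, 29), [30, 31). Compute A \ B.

First set merges to [3, 15).
Second set merges to [18, 22), [27, 36).
[3, 15): nothing removed.

[3, 15)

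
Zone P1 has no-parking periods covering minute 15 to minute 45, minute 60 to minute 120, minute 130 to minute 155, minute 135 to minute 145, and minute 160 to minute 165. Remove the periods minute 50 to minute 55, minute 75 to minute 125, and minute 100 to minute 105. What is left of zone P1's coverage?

minute 15 to minute 45, minute 60 to minute 75, minute 130 to minute 155, minute 160 to minute 165

Merge the first list: minute 15 to minute 45, minute 60 to minute 120, minute 130 to minute 155, minute 160 to minute 165.
Merge the second list: minute 50 to minute 55, minute 75 to minute 125.
minute 15 to minute 45 is untouched.
minute 60 to minute 120 with B removed leaves minute 60 to minute 75.
minute 130 to minute 155 is untouched.
minute 160 to minute 165 is untouched.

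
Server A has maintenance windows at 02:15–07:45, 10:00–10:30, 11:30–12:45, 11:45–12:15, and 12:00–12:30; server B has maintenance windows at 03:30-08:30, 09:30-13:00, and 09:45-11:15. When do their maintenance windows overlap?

03:30-07:45, 10:00-10:30, 11:30-12:45

Merge the first list: 02:15-07:45, 10:00-10:30, 11:30-12:45.
Merge the second list: 03:30-08:30, 09:30-13:00.
02:15-07:45 overlaps B on 03:30-07:45.
10:00-10:30 overlaps B on 10:00-10:30.
11:30-12:45 overlaps B on 11:30-12:45.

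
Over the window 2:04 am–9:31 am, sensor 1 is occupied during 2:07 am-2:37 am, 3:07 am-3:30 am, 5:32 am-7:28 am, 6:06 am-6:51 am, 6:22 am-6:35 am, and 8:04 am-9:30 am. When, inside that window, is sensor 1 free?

After merging, the occupied span is 2:07 am–2:37 am, 3:07 am–3:30 am, 5:32 am–7:28 am, 8:04 am–9:30 am.
Complement within 2:04 am–9:31 am: 2:04 am–2:07 am, 2:37 am–3:07 am, 3:30 am–5:32 am, 7:28 am–8:04 am, 9:30 am–9:31 am.

2:04 am–2:07 am, 2:37 am–3:07 am, 3:30 am–5:32 am, 7:28 am–8:04 am, 9:30 am–9:31 am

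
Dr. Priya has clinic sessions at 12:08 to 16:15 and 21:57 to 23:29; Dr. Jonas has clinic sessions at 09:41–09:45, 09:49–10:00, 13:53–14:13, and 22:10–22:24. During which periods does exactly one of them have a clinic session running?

Only in the first: 12:08-13:53, 14:13-16:15, 21:57-22:10, 22:24-23:29.
Only in the second: 09:41-09:45, 09:49-10:00.
Together these are the periods covered by exactly one.

09:41-09:45, 09:49-10:00, 12:08-13:53, 14:13-16:15, 21:57-22:10, 22:24-23:29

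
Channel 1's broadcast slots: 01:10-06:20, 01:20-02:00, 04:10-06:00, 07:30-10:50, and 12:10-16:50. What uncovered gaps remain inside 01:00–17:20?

01:00–01:10, 06:20–07:30, 10:50–12:10, 16:50–17:20

After merging, the occupied span is 01:10–06:20, 07:30–10:50, 12:10–16:50.
Complement within 01:00–17:20: 01:00–01:10, 06:20–07:30, 10:50–12:10, 16:50–17:20.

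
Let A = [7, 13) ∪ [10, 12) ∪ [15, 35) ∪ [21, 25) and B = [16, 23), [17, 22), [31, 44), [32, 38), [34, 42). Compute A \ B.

First set merges to [7, 13), [15, 35).
Second set merges to [16, 23), [31, 44).
[7, 13) is untouched.
[15, 35) with B removed leaves [15, 16), [23, 31).

[7, 13) ∪ [15, 16) ∪ [23, 31)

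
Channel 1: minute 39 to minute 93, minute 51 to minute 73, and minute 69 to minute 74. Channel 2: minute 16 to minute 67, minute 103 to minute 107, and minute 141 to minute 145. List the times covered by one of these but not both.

Merge the first list: minute 39 to minute 93.
A but not B: minute 67 to minute 93.
B but not A: minute 16 to minute 39, minute 103 to minute 107, minute 141 to minute 145.
Combining gives A △ B.

minute 16 to minute 39, minute 67 to minute 93, minute 103 to minute 107, minute 141 to minute 145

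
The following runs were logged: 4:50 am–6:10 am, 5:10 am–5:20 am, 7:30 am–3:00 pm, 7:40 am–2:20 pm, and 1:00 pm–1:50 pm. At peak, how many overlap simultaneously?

Walk the sorted start/end points keeping a running depth.
The depth first hits 3 at 1:00 pm.

3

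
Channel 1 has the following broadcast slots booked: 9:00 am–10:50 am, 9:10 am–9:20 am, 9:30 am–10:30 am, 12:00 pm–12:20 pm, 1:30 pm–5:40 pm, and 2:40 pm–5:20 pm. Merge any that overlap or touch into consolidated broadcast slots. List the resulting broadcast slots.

9:00 am-10:50 am, 12:00 pm-12:20 pm, 1:30 pm-5:40 pm

9:10 am-9:20 am overlaps/touches 9:00 am-10:50 am → extend to 9:00 am-10:50 am.
9:30 am-10:30 am overlaps/touches 9:00 am-10:50 am → extend to 9:00 am-10:50 am.
12:00 pm-12:20 pm is disjoint → start new block.
1:30 pm-5:40 pm is disjoint → start new block.
2:40 pm-5:20 pm overlaps/touches 1:30 pm-5:40 pm → extend to 1:30 pm-5:40 pm.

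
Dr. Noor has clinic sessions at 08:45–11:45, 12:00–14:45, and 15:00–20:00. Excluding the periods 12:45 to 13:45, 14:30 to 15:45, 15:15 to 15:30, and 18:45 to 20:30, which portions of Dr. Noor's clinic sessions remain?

Merge the second list: 12:45–13:45, 14:30–15:45, 18:45–20:30.
08:45–11:45: nothing removed.
12:00–14:45 \ B = 12:00–12:45, 13:45–14:30.
15:00–20:00 \ B = 15:45–18:45.

08:45–11:45, 12:00–12:45, 13:45–14:30, 15:45–18:45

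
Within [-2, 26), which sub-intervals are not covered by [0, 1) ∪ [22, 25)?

The merged coverage is [0, 1), [22, 25).
Complement within [-2, 26): [-2, 0), [1, 22), [25, 26).

[-2, 0) ∪ [1, 22) ∪ [25, 26)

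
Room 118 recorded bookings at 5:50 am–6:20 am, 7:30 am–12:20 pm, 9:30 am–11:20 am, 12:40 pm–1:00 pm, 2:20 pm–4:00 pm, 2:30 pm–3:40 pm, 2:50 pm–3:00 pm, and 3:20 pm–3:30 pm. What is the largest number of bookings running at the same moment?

3

Sweep endpoints in order; track running count of active intervals.
Peak of 3 reached at 2:50 pm.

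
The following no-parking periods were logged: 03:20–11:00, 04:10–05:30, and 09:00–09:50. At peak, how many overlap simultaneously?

Walk the sorted start/end points keeping a running depth.
The depth first hits 2 at 04:10.

2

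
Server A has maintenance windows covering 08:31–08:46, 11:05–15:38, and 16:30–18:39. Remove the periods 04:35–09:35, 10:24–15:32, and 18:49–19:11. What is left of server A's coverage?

08:31–08:46: fully covered by B → removed.
11:05–15:38 minus B → 15:32–15:38.
16:30–18:39: no B overlap → unchanged.

15:32–15:38, 16:30–18:39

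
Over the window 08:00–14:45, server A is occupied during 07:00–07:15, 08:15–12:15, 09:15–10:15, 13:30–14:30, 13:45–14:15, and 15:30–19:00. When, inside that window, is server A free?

The merged coverage is 07:00–07:15, 08:15–12:15, 13:30–14:30, 15:30–19:00.
Uncovered inside 08:00–14:45: 08:00–08:15, 12:15–13:30, 14:30–14:45.

08:00–08:15, 12:15–13:30, 14:30–14:45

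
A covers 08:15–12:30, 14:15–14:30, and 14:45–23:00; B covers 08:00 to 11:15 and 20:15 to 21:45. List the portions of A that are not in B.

11:15-12:30, 14:15-14:30, 14:45-20:15, 21:45-23:00

08:15-12:30 \ B = 11:15-12:30.
14:15-14:30: nothing removed.
14:45-23:00 \ B = 14:45-20:15, 21:45-23:00.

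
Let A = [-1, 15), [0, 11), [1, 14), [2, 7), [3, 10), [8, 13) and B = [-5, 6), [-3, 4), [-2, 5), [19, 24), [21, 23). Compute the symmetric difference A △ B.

[-5, -1) ∪ [6, 15) ∪ [19, 24)

First set merges to [-1, 15).
Second set merges to [-5, 6), [19, 24).
Only in the first: [6, 15).
Only in the second: [-5, -1), [19, 24).
Together these are the periods covered by exactly one.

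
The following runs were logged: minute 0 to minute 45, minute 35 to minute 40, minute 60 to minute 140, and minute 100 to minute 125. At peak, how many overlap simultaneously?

Walk the sorted start/end points keeping a running depth.
The depth first hits 2 at minute 35.

2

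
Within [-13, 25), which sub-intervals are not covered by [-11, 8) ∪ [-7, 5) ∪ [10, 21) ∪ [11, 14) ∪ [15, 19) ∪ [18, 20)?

[-13, -11) ∪ [8, 10) ∪ [21, 25)

After merging, the occupied span is [-11, 8), [10, 21).
Uncovered inside [-13, 25): [-13, -11), [8, 10), [21, 25).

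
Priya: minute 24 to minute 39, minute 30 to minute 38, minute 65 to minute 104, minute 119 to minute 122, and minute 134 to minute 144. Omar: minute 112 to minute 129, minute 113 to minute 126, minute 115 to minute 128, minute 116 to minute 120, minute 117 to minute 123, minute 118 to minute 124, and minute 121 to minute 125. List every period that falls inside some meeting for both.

Merge the first list: minute 24 to minute 39, minute 65 to minute 104, minute 119 to minute 122, minute 134 to minute 144.
Merge the second list: minute 112 to minute 129.
minute 24 to minute 39 falls entirely outside B.
minute 65 to minute 104 falls entirely outside B.
minute 119 to minute 122 overlaps B on minute 119 to minute 122.
minute 134 to minute 144 falls entirely outside B.

minute 119 to minute 122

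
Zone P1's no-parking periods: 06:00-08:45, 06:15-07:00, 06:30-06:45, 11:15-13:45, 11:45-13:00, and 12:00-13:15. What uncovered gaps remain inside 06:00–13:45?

The merged coverage is 06:00–08:45, 11:15–13:45.
Uncovered inside 06:00–13:45: 08:45–11:15.

08:45–11:15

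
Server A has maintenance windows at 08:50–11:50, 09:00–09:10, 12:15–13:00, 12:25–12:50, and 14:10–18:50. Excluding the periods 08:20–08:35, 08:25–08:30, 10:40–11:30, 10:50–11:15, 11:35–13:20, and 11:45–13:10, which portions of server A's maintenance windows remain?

First set merges to 08:50–11:50, 12:15–13:00, 14:10–18:50.
Second set merges to 08:20–08:35, 10:40–11:30, 11:35–13:20.
08:50–11:50 minus B → 08:50–10:40, 11:30–11:35.
12:15–13:00: fully covered by B → removed.
14:10–18:50: no B overlap → unchanged.

08:50–10:40, 11:30–11:35, 14:10–18:50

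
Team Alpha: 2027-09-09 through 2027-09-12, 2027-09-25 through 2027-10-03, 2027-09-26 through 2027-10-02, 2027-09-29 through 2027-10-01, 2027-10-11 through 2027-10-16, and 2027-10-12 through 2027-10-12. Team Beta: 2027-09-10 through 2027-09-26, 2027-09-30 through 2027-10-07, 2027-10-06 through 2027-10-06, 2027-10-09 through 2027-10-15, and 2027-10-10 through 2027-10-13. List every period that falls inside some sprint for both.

2027-09-10 through 2027-09-12, 2027-09-25 through 2027-09-26, 2027-09-30 through 2027-10-03, 2027-10-11 through 2027-10-15

A, merged: 2027-09-09 through 2027-09-12, 2027-09-25 through 2027-10-03, 2027-10-11 through 2027-10-16.
B, merged: 2027-09-10 through 2027-09-26, 2027-09-30 through 2027-10-07, 2027-10-09 through 2027-10-15.
2027-09-09 through 2027-09-12 ∩ B → 2027-09-10 through 2027-09-12.
2027-09-25 through 2027-10-03 ∩ B → 2027-09-25 through 2027-09-26, 2027-09-30 through 2027-10-03.
2027-10-11 through 2027-10-16 ∩ B → 2027-10-11 through 2027-10-15.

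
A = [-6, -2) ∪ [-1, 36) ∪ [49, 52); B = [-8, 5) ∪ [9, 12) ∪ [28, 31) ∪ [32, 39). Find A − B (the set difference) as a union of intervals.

[5, 9) ∪ [12, 28) ∪ [31, 32) ∪ [49, 52)

[-6, -2) lies entirely inside B → drops out.
[-1, 36) with B removed leaves [5, 9), [12, 28), [31, 32).
[49, 52) is untouched.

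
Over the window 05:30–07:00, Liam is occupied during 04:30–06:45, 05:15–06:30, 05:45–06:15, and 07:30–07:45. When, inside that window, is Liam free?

06:45–07:00

The merged coverage is 04:30–06:45, 07:30–07:45.
Uncovered inside 05:30–07:00: 06:45–07:00.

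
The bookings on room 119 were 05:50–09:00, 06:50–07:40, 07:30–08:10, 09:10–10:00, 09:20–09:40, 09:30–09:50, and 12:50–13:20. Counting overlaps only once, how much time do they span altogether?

4 h 30 min

Merged: 05:50-09:00, 09:10-10:00, 12:50-13:20.
Lengths: 3 h 10 min + 50 min + 30 min = 4 h 30 min.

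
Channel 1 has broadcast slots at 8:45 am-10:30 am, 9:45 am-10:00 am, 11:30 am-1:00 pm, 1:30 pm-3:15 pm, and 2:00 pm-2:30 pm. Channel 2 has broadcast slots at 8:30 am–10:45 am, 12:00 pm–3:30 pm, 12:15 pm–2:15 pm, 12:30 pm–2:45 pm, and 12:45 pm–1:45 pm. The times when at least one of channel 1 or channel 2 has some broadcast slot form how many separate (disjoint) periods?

First set merges to 8:45 am–10:30 am, 11:30 am–1:00 pm, 1:30 pm–3:15 pm.
Second set merges to 8:30 am–10:45 am, 12:00 pm–3:30 pm.
A ∪ B = 8:30 am–10:45 am, 11:30 am–3:30 pm.
That is 2 disjoint pieces.

2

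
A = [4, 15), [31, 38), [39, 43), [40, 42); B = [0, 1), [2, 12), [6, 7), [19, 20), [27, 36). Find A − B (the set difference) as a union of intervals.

[12, 15) ∪ [36, 38) ∪ [39, 43)

A, merged: [4, 15), [31, 38), [39, 43).
B, merged: [0, 1), [2, 12), [19, 20), [27, 36).
[4, 15) minus B → [12, 15).
[31, 38) minus B → [36, 38).
[39, 43): no B overlap → unchanged.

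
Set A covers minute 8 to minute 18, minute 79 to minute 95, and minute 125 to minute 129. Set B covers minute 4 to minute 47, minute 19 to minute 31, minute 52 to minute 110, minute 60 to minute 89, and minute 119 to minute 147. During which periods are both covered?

minute 8 to minute 18, minute 79 to minute 95, minute 125 to minute 129

B, merged: minute 4 to minute 47, minute 52 to minute 110, minute 119 to minute 147.
minute 8 to minute 18 meets the second set on minute 8 to minute 18.
minute 79 to minute 95 meets the second set on minute 79 to minute 95.
minute 125 to minute 129 meets the second set on minute 125 to minute 129.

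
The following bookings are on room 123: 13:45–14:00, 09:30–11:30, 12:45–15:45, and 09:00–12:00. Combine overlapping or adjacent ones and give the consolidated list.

Sort by start: 09:00-12:00, 09:30-11:30, 12:45-15:45, 13:45-14:00.
09:30-11:30 overlaps/touches 09:00-12:00 → extend to 09:00-12:00.
12:45-15:45 is disjoint → start new block.
13:45-14:00 overlaps/touches 12:45-15:45 → extend to 12:45-15:45.

09:00-12:00, 12:45-15:45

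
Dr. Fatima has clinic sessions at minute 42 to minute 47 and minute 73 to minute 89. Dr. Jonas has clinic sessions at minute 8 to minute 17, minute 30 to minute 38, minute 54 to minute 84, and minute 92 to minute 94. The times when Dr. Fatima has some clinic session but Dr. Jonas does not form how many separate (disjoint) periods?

2

A \ B = minute 42 to minute 47, minute 84 to minute 89.
That is 2 disjoint pieces.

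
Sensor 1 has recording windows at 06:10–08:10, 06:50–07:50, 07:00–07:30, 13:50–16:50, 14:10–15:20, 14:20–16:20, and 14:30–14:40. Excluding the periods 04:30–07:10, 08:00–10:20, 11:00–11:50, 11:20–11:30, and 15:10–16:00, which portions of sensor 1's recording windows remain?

A, merged: 06:10-08:10, 13:50-16:50.
B, merged: 04:30-07:10, 08:00-10:20, 11:00-11:50, 15:10-16:00.
06:10-08:10 with B removed leaves 07:10-08:00.
13:50-16:50 with B removed leaves 13:50-15:10, 16:00-16:50.

07:10-08:00, 13:50-15:10, 16:00-16:50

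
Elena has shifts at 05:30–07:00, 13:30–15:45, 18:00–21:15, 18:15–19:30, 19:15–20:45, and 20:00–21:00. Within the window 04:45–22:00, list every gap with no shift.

04:45–05:30, 07:00–13:30, 15:45–18:00, 21:15–22:00

The merged coverage is 05:30–07:00, 13:30–15:45, 18:00–21:15.
Gaps within 04:45–22:00: 04:45–05:30, 07:00–13:30, 15:45–18:00, 21:15–22:00.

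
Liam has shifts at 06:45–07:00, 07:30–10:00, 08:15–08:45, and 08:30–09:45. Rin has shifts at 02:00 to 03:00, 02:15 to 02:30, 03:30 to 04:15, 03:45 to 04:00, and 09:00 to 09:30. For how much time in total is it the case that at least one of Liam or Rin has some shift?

4 h 30 min

First set merges to 06:45–07:00, 07:30–10:00.
Second set merges to 02:00–03:00, 03:30–04:15, 09:00–09:30.
A ∪ B = 02:00–03:00, 03:30–04:15, 06:45–07:00, 07:30–10:00.
Total: 1 h + 45 min + 15 min + 2 h 30 min = 4 h 30 min.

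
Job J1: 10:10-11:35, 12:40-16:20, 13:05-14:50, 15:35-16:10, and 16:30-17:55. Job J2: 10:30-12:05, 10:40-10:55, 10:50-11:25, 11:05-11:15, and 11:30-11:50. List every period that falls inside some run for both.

Merge the first list: 10:10-11:35, 12:40-16:20, 16:30-17:55.
Merge the second list: 10:30-12:05.
10:10-11:35 ∩ B → 10:30-11:35.
12:40-16:20 meets no B interval.
16:30-17:55 meets no B interval.

10:30-11:35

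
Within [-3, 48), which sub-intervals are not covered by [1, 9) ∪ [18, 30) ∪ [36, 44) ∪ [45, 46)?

[-3, 1) ∪ [9, 18) ∪ [30, 36) ∪ [44, 45) ∪ [46, 48)

The merged coverage is [1, 9), [18, 30), [36, 44), [45, 46).
Complement within [-3, 48): [-3, 1), [9, 18), [30, 36), [44, 45), [46, 48).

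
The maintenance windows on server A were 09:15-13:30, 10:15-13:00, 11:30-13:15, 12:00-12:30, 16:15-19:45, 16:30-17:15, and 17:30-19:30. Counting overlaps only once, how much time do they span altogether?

Merged: 09:15-13:30, 16:15-19:45.
Lengths: 4 h 15 min + 3 h 30 min = 7 h 45 min.

7 h 45 min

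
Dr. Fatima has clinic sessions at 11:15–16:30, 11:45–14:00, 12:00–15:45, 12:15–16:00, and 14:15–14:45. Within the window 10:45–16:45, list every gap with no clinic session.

Covered (merged): 11:15-16:30.
Uncovered inside 10:45-16:45: 10:45-11:15, 16:30-16:45.

10:45-11:15, 16:30-16:45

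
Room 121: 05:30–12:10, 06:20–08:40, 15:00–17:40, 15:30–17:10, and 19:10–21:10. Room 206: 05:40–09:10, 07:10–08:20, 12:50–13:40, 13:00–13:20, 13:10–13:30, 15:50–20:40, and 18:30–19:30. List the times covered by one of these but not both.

Merge the first list: 05:30-12:10, 15:00-17:40, 19:10-21:10.
Merge the second list: 05:40-09:10, 12:50-13:40, 15:50-20:40.
A but not B: 05:30-05:40, 09:10-12:10, 15:00-15:50, 20:40-21:10.
B but not A: 12:50-13:40, 17:40-19:10.
Combining gives A △ B.

05:30-05:40, 09:10-12:10, 12:50-13:40, 15:00-15:50, 17:40-19:10, 20:40-21:10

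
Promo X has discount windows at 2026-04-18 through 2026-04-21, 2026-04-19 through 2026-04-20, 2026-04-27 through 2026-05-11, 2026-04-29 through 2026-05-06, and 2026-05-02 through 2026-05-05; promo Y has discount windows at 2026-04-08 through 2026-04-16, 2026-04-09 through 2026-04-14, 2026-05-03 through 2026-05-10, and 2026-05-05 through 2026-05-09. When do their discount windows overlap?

Merge the first list: 2026-04-18 through 2026-04-21, 2026-04-27 through 2026-05-11.
Merge the second list: 2026-04-08 through 2026-04-16, 2026-05-03 through 2026-05-10.
2026-04-18 through 2026-04-21: no overlap with the second set.
2026-04-27 through 2026-05-11 meets the second set on 2026-05-03 through 2026-05-10.

2026-05-03 through 2026-05-10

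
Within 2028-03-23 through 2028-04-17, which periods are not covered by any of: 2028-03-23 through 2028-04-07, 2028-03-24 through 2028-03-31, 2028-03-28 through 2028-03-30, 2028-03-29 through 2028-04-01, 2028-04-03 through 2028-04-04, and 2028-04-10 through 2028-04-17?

Covered (merged): 2028-03-23 through 2028-04-07, 2028-04-10 through 2028-04-17.
Gaps within 2028-03-23 through 2028-04-17: 2028-04-08 through 2028-04-09.

2028-04-08 through 2028-04-09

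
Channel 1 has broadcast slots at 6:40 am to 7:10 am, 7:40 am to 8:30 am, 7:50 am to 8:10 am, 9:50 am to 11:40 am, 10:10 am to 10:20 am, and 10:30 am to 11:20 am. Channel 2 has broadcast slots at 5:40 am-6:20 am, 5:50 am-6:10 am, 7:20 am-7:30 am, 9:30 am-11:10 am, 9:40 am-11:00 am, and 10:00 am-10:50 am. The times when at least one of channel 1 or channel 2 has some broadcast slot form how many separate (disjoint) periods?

Merge the first list: 6:40 am-7:10 am, 7:40 am-8:30 am, 9:50 am-11:40 am.
Merge the second list: 5:40 am-6:20 am, 7:20 am-7:30 am, 9:30 am-11:10 am.
A ∪ B = 5:40 am-6:20 am, 6:40 am-7:10 am, 7:20 am-7:30 am, 7:40 am-8:30 am, 9:30 am-11:40 am.
That is 5 disjoint pieces.

5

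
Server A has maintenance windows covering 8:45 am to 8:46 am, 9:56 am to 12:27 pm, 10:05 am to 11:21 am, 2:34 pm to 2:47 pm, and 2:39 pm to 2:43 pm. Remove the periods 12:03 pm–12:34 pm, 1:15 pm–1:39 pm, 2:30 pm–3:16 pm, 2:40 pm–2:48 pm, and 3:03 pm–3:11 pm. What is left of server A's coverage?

8:45 am–8:46 am, 9:56 am–12:03 pm

Merge the first list: 8:45 am–8:46 am, 9:56 am–12:27 pm, 2:34 pm–2:47 pm.
Merge the second list: 12:03 pm–12:34 pm, 1:15 pm–1:39 pm, 2:30 pm–3:16 pm.
8:45 am–8:46 am: no B overlap → unchanged.
9:56 am–12:27 pm minus B → 9:56 am–12:03 pm.
2:34 pm–2:47 pm: fully covered by B → removed.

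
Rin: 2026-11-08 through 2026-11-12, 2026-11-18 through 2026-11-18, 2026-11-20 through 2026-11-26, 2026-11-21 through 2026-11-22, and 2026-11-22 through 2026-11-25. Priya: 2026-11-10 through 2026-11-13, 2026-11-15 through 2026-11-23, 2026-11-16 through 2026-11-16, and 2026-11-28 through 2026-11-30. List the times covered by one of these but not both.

First set merges to 2026-11-08 through 2026-11-12, 2026-11-18 through 2026-11-18, 2026-11-20 through 2026-11-26.
Second set merges to 2026-11-10 through 2026-11-13, 2026-11-15 through 2026-11-23, 2026-11-28 through 2026-11-30.
Only in the first: 2026-11-08 through 2026-11-09, 2026-11-24 through 2026-11-26.
Only in the second: 2026-11-13 through 2026-11-13, 2026-11-15 through 2026-11-17, 2026-11-19 through 2026-11-19, 2026-11-28 through 2026-11-30.
Together these are the periods covered by exactly one.

2026-11-08 through 2026-11-09, 2026-11-13 through 2026-11-13, 2026-11-15 through 2026-11-17, 2026-11-19 through 2026-11-19, 2026-11-24 through 2026-11-26, 2026-11-28 through 2026-11-30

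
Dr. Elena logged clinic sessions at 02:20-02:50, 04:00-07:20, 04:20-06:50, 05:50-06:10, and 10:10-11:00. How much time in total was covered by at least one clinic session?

Merged: 02:20–02:50, 04:00–07:20, 10:10–11:00.
Lengths: 30 min + 3 h 20 min + 50 min = 4 h 40 min.

4 h 40 min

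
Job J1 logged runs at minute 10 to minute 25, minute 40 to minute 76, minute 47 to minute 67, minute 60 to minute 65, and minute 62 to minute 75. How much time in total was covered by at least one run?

51 minutes

Merged: minute 10 to minute 25, minute 40 to minute 76.
Lengths: 15 minutes + 36 minutes = 51 minutes.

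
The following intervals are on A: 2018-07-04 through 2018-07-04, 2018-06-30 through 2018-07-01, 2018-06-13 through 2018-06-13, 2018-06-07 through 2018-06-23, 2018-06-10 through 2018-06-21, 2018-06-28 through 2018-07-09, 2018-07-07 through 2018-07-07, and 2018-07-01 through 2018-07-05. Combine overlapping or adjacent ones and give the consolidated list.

Sort by start: 2018-06-07 through 2018-06-23, 2018-06-10 through 2018-06-21, 2018-06-13 through 2018-06-13, 2018-06-28 through 2018-07-09, 2018-06-30 through 2018-07-01, 2018-07-01 through 2018-07-05, 2018-07-04 through 2018-07-04, 2018-07-07 through 2018-07-07.
2018-06-10 through 2018-06-21 overlaps/touches 2018-06-07 through 2018-06-23 → extend to 2018-06-07 through 2018-06-23.
2018-06-13 through 2018-06-13 overlaps/touches 2018-06-07 through 2018-06-23 → extend to 2018-06-07 through 2018-06-23.
2018-06-28 through 2018-07-09 is disjoint → start new block.
2018-06-30 through 2018-07-01 overlaps/touches 2018-06-28 through 2018-07-09 → extend to 2018-06-28 through 2018-07-09.
2018-07-01 through 2018-07-05 overlaps/touches 2018-06-28 through 2018-07-09 → extend to 2018-06-28 through 2018-07-09.
2018-07-04 through 2018-07-04 overlaps/touches 2018-06-28 through 2018-07-09 → extend to 2018-06-28 through 2018-07-09.
2018-07-07 through 2018-07-07 overlaps/touches 2018-06-28 through 2018-07-09 → extend to 2018-06-28 through 2018-07-09.

2018-06-07 through 2018-06-23, 2018-06-28 through 2018-07-09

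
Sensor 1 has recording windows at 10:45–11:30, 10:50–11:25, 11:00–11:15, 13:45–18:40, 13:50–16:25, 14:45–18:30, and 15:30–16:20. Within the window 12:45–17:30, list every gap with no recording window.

The merged coverage is 10:45–11:30, 13:45–18:40.
Gaps within 12:45–17:30: 12:45–13:45.

12:45–13:45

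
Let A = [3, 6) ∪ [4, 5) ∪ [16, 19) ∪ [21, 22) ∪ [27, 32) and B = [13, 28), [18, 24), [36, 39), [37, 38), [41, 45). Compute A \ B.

First set merges to [3, 6), [16, 19), [21, 22), [27, 32).
Second set merges to [13, 28), [36, 39), [41, 45).
[3, 6) is untouched.
[16, 19) lies entirely inside B → drops out.
[21, 22) lies entirely inside B → drops out.
[27, 32) with B removed leaves [28, 32).

[3, 6) ∪ [28, 32)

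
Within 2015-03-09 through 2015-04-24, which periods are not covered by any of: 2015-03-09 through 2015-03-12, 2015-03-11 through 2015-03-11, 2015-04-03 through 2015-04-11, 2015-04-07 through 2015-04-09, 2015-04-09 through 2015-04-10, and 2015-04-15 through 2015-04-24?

2015-03-13 through 2015-04-02, 2015-04-12 through 2015-04-14

The merged coverage is 2015-03-09 through 2015-03-12, 2015-04-03 through 2015-04-11, 2015-04-15 through 2015-04-24.
Complement within 2015-03-09 through 2015-04-24: 2015-03-13 through 2015-04-02, 2015-04-12 through 2015-04-14.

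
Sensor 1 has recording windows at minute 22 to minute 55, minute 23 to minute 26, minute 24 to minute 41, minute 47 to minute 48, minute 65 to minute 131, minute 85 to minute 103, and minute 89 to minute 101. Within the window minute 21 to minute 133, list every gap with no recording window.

After merging, the occupied span is minute 22 to minute 55, minute 65 to minute 131.
Complement within minute 21 to minute 133: minute 21 to minute 22, minute 55 to minute 65, minute 131 to minute 133.

minute 21 to minute 22, minute 55 to minute 65, minute 131 to minute 133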